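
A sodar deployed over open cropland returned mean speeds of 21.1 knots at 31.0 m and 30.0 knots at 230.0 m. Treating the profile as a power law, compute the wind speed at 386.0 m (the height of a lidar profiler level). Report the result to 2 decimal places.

32.86 knots

First find α: α = ln(V₂/V₁)/ln(z₂/z₁) = ln(30.0/21.1)/ln(230.0/31.0) = 0.35192/2.00409 = 0.1756
Extrapolate from 230.0 m to 386.0 m: V₃ = 30.0 × (386.0/230.0)^0.1756 = 30.0 × 1.0952 = 32.8554 knots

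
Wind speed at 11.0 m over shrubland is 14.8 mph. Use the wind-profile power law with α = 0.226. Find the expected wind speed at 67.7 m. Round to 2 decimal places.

22.32 mph

Power-law profile: V₂ = V₁ · (z₂/z₁)^α
V₂ = 14.8 × (67.7/11.0)^0.226 = 14.8 × (6.1545)^0.226
    = 14.8 × 1.5079 = 22.3162 mph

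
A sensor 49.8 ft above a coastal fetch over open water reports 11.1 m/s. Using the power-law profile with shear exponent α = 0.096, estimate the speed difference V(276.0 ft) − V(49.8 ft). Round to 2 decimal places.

Power law: V₂ = V₁ · (z₂/z₁)^α = 11.1 × (5.5422)^0.096 = 13.0833 m/s
ΔV = 13.0833 − 11.1 = 1.9833 m/s

1.98 m/s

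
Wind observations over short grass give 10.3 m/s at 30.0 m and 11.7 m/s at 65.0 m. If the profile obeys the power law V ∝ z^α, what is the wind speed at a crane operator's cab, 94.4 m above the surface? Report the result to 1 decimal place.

12.4 m/s

First find α: α = ln(V₂/V₁)/ln(z₂/z₁) = ln(11.7/10.3)/ln(65.0/30.0) = 0.12744/0.77319 = 0.1648
Extrapolate from 65.0 m to 94.4 m: V₃ = 11.7 × (94.4/65.0)^0.1648 = 11.7 × 1.0634 = 12.4422 m/s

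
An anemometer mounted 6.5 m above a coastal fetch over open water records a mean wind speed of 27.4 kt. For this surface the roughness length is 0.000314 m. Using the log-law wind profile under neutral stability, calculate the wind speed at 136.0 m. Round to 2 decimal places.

Log law: V(z) ∝ ln(z/z₀), so V₂/V₁ = ln(z₂/z₀) / ln(z₁/z₀).
ln(136.0/0.000314) = 12.9788, ln(6.5/0.000314) = 9.9379
V₂ = 27.4 × 12.9788/9.9379 = 27.4 × 1.3060 = 35.7840 kt

35.78 kt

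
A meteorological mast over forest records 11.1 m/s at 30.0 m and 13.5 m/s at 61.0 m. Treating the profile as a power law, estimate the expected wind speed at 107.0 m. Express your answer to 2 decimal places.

First find α: α = ln(V₂/V₁)/ln(z₂/z₁) = ln(13.5/11.1)/ln(61.0/30.0) = 0.19574/0.70968 = 0.2758
Extrapolate from 61.0 m to 107.0 m: V₃ = 13.5 × (107.0/61.0)^0.2758 = 13.5 × 1.1677 = 15.7634 m/s

15.76 m/s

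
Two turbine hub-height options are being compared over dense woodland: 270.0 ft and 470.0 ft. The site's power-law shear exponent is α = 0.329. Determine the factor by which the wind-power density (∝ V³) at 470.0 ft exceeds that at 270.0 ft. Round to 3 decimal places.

Speed ratio: V_B/V_A = (z_B/z_A)^α = (470.0/270.0)^0.329 = (1.7407)^0.329 = 1.20006
Power-density ratio: P_B/P_A = (V_B/V_A)³ = (1.20006)³ = 1.72824

1.728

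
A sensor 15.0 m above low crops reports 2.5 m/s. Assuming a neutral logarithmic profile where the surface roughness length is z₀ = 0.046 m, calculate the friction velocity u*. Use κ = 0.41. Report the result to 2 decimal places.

u* ≈ 0.18 m/s

Log law: V(z) = (u*/κ) · ln(z/z₀) ⇒ u* = κ · V / ln(z/z₀)
u* = 0.41 × 2.5 / ln(15.0/0.046) = 0.41 × 2.5 / 5.7872
   = 1.0250 / 5.7872 = 0.1771 m/s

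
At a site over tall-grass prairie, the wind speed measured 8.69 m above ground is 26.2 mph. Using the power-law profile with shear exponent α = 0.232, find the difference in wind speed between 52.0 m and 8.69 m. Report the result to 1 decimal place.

Power law: V₂ = V₁ · (z₂/z₁)^α = 26.2 × (5.9839)^0.232 = 39.6791 mph
ΔV = 39.6791 − 26.2 = 13.4791 mph

13.5 mph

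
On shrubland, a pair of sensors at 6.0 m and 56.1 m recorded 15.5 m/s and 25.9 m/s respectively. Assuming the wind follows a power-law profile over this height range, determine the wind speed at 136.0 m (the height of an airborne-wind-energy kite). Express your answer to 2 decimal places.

31.74 m/s

First find α: α = ln(V₂/V₁)/ln(z₂/z₁) = ln(25.9/15.5)/ln(56.1/6.0) = 0.51340/2.23538 = 0.2297
Extrapolate from 56.1 m to 136.0 m: V₃ = 25.9 × (136.0/56.1)^0.2297 = 25.9 × 1.2255 = 31.7414 m/s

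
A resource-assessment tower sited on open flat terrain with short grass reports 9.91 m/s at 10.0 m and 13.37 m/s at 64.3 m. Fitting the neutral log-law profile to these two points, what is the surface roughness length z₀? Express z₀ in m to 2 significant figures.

Log law: V(z) ∝ ln(z/z₀). With r = V₁/V₂ = 9.91/13.37 = 0.74121,
r · ln(z₂/z₀) = ln(z₁/z₀) ⇒ ln z₀ = (ln z₁ − r·ln z₂)/(1 − r)
ln z₀ = (2.30259 − 0.74121×4.16356) / 0.25879 = -3.0275
z₀ = exp(-3.0275) = 0.04843 m

z₀ ≈ 0.048 m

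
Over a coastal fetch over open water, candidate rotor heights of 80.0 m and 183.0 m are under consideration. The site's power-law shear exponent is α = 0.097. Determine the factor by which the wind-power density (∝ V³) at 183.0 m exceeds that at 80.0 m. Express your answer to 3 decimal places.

Speed ratio: V_B/V_A = (z_B/z_A)^α = (183.0/80.0)^0.097 = (2.2875)^0.097 = 1.08357
Power-density ratio: P_B/P_A = (V_B/V_A)³ = (1.08357)³ = 1.27225

1.272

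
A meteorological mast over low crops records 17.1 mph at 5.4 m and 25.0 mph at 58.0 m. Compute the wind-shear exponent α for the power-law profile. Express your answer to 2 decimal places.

Power law: V₂/V₁ = (z₂/z₁)^α ⇒ α = ln(V₂/V₁) / ln(z₂/z₁)
α = ln(25.0/17.1) / ln(58.0/5.4) = ln(1.4620) / ln(10.7407)
  = 0.37980 / 2.37404 = 0.15998

α ≈ 0.16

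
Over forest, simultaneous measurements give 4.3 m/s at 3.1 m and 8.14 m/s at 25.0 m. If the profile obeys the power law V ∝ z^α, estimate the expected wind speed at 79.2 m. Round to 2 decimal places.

11.58 m/s

First find α: α = ln(V₂/V₁)/ln(z₂/z₁) = ln(8.14/4.3)/ln(25.0/3.1) = 0.63818/2.08747 = 0.3057
Extrapolate from 25.0 m to 79.2 m: V₃ = 8.14 × (79.2/25.0)^0.3057 = 8.14 × 1.4227 = 11.5804 m/s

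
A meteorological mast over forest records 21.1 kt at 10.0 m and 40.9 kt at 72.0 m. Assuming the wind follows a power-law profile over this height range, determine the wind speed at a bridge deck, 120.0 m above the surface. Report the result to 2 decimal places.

First find α: α = ln(V₂/V₁)/ln(z₂/z₁) = ln(40.9/21.1)/ln(72.0/10.0) = 0.66186/1.97408 = 0.3353
Extrapolate from 72.0 m to 120.0 m: V₃ = 40.9 × (120.0/72.0)^0.3353 = 40.9 × 1.1868 = 48.5404 kt

48.54 kt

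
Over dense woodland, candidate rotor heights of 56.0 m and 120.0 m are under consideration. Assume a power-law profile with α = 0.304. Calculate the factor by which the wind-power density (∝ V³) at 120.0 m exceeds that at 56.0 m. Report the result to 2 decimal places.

Speed ratio: V_B/V_A = (z_B/z_A)^α = (120.0/56.0)^0.304 = (2.1429)^0.304 = 1.26073
Power-density ratio: P_B/P_A = (V_B/V_A)³ = (1.26073)³ = 2.00385

2.00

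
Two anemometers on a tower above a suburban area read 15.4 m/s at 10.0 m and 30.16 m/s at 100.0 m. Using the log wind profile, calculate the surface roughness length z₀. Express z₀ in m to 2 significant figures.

z₀ ≈ 0.90 m

Log law: V(z) ∝ ln(z/z₀). With r = V₁/V₂ = 15.4/30.16 = 0.51061,
r · ln(z₂/z₀) = ln(z₁/z₀) ⇒ ln z₀ = (ln z₁ − r·ln z₂)/(1 − r)
ln z₀ = (2.30259 − 0.51061×4.60517) / 0.48939 = -0.0998
z₀ = exp(-0.0998) = 0.9050 m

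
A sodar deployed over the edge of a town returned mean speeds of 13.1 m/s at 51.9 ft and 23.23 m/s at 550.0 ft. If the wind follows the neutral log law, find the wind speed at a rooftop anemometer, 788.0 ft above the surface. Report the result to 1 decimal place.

Log law: V ∝ ln(z/z₀). From the pair, with r = V₁/V₂ = 0.56393,
ln z₀ = (ln z₁ − r·ln z₂)/(1 − r) = (3.9493 − 0.56393×6.3099)/0.43607 = 0.8966 → z₀ = 2.451 ft
V₃ = V₁ · ln(z₃/z₀)/ln(z₁/z₀) = 13.1 × 5.7729/3.0527 = 24.7731 m/s

24.8 m/s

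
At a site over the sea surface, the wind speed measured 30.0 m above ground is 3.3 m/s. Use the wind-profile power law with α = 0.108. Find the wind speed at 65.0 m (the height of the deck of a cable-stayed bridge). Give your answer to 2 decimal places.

Power-law profile: V₂ = V₁ · (z₂/z₁)^α
V₂ = 3.3 × (65.0/30.0)^0.108 = 3.3 × (2.1667)^0.108
    = 3.3 × 1.0871 = 3.5874 m/s

3.59 m/s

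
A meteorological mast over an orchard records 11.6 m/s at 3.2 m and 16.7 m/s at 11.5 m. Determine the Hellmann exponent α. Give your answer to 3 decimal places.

α ≈ 0.285

Power law: V₂/V₁ = (z₂/z₁)^α ⇒ α = ln(V₂/V₁) / ln(z₂/z₁)
α = ln(16.7/11.6) / ln(11.5/3.2) = ln(1.4397) / ln(3.5938)
  = 0.36440 / 1.27920 = 0.28487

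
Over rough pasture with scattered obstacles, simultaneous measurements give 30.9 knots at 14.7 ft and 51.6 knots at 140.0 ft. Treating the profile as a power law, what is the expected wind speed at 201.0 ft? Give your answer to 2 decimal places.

56.03 knots

First find α: α = ln(V₂/V₁)/ln(z₂/z₁) = ln(51.6/30.9)/ln(140.0/14.7) = 0.51277/2.25379 = 0.2275
Extrapolate from 140.0 ft to 201.0 ft: V₃ = 51.6 × (201.0/140.0)^0.2275 = 51.6 × 1.0858 = 56.0253 knots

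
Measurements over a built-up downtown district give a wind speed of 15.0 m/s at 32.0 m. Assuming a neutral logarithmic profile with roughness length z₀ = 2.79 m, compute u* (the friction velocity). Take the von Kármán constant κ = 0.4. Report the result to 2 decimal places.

u* ≈ 2.46 m/s

Log law: V(z) = (u*/κ) · ln(z/z₀) ⇒ u* = κ · V / ln(z/z₀)
u* = 0.4 × 15.0 / ln(32.0/2.79) = 0.4 × 15.0 / 2.4397
   = 6.0000 / 2.4397 = 2.4593 m/s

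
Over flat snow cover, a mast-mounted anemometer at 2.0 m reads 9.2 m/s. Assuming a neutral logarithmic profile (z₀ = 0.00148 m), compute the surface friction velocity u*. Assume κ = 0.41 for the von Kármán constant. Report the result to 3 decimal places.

u* ≈ 0.523 m/s

Log law: V(z) = (u*/κ) · ln(z/z₀) ⇒ u* = κ · V / ln(z/z₀)
u* = 0.41 × 9.2 / ln(2.0/0.00148) = 0.41 × 9.2 / 7.2089
   = 3.7720 / 7.2089 = 0.5232 m/s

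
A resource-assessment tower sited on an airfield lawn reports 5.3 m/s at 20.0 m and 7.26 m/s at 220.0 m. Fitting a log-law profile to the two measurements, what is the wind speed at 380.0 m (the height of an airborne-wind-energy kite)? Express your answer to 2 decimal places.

7.71 m/s

Log law: V ∝ ln(z/z₀). From the pair, with r = V₁/V₂ = 0.73003,
ln z₀ = (ln z₁ − r·ln z₂)/(1 − r) = (2.9957 − 0.73003×5.3936)/0.26997 = -3.4884 → z₀ = 0.03055 m
V₃ = V₁ · ln(z₃/z₀)/ln(z₁/z₀) = 5.3 × 9.4285/6.4841 = 7.7067 m/s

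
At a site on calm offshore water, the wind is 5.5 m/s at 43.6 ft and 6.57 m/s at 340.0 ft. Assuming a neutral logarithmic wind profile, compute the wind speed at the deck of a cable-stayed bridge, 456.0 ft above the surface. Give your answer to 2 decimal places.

Log law: V ∝ ln(z/z₀). From the pair, with r = V₁/V₂ = 0.83714,
ln z₀ = (ln z₁ − r·ln z₂)/(1 − r) = (3.7751 − 0.83714×5.8289)/0.16286 = -6.7823 → z₀ = 0.001134 ft
V₃ = V₁ · ln(z₃/z₀)/ln(z₁/z₀) = 5.5 × 12.9048/10.5574 = 6.7229 m/s

6.72 m/s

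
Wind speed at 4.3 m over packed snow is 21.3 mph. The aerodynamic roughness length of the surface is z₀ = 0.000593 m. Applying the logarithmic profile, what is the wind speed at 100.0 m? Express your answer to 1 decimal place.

Log law: V(z) ∝ ln(z/z₀), so V₂/V₁ = ln(z₂/z₀) / ln(z₁/z₀).
ln(100.0/0.000593) = 12.0355, ln(4.3/0.000593) = 8.8889
V₂ = 21.3 × 12.0355/8.8889 = 21.3 × 1.3540 = 28.8399 mph

28.8 mph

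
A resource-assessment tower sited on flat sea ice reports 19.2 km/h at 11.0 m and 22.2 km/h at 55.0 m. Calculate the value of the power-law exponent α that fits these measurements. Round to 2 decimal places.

Power law: V₂/V₁ = (z₂/z₁)^α ⇒ α = ln(V₂/V₁) / ln(z₂/z₁)
α = ln(22.2/19.2) / ln(55.0/11.0) = ln(1.1562) / ln(5.0000)
  = 0.14518 / 1.60944 = 0.09021

α ≈ 0.09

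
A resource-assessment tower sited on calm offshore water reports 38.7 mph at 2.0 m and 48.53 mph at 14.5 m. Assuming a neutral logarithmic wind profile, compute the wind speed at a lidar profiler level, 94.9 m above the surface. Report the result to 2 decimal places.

57.85 mph

Log law: V ∝ ln(z/z₀). From the pair, with r = V₁/V₂ = 0.79744,
ln z₀ = (ln z₁ − r·ln z₂)/(1 − r) = (0.6931 − 0.79744×2.6741)/0.20256 = -7.1059 → z₀ = 0.0008202 m
V₃ = V₁ · ln(z₃/z₀)/ln(z₁/z₀) = 38.7 × 11.6587/7.7991 = 57.8522 mph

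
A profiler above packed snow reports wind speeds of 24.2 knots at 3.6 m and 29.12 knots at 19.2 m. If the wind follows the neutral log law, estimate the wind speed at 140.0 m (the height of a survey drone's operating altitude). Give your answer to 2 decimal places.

Log law: V ∝ ln(z/z₀). From the pair, with r = V₁/V₂ = 0.83104,
ln z₀ = (ln z₁ − r·ln z₂)/(1 − r) = (1.2809 − 0.83104×2.9549)/0.16896 = -6.9529 → z₀ = 0.0009559 m
V₃ = V₁ · ln(z₃/z₀)/ln(z₁/z₀) = 24.2 × 11.8945/8.2338 = 34.9592 knots

34.96 knots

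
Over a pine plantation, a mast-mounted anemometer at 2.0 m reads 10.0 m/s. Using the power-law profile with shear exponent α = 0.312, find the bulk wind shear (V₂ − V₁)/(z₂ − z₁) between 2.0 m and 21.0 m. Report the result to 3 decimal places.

Power law: V₂ = V₁ · (z₂/z₁)^α = 10.0 × (10.5000)^0.312 = 20.8262 m/s
ΔV/Δz = (20.8262 − 10.0)/(21.0 − 2.0) = 10.8262/19.0000 = 0.56980 m/s/m

0.570 m/s/m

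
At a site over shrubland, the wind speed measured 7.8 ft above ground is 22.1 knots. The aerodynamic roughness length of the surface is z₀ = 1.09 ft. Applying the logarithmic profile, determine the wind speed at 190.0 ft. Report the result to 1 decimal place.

58.0 knots

Log law: V(z) ∝ ln(z/z₀), so V₂/V₁ = ln(z₂/z₀) / ln(z₁/z₀).
ln(190.0/1.09) = 5.1608, ln(7.8/1.09) = 1.9679
V₂ = 22.1 × 5.1608/1.9679 = 22.1 × 2.6225 = 57.9562 knots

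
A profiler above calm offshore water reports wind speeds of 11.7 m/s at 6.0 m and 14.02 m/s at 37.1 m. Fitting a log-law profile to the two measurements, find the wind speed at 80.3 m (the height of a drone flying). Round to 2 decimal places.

Log law: V ∝ ln(z/z₀). From the pair, with r = V₁/V₂ = 0.83452,
ln z₀ = (ln z₁ − r·ln z₂)/(1 − r) = (1.7918 − 0.83452×3.6136)/0.16548 = -7.3961 → z₀ = 0.0006137 m
V₃ = V₁ · ln(z₃/z₀)/ln(z₁/z₀) = 11.7 × 11.7818/9.1878 = 15.0033 m/s

15.00 m/s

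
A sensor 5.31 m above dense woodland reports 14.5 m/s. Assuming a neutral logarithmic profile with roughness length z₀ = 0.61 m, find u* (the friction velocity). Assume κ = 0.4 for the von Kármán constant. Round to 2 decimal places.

Log law: V(z) = (u*/κ) · ln(z/z₀) ⇒ u* = κ · V / ln(z/z₀)
u* = 0.4 × 14.5 / ln(5.31/0.61) = 0.4 × 14.5 / 2.1639
   = 5.8000 / 2.1639 = 2.6804 m/s

u* ≈ 2.68 m/s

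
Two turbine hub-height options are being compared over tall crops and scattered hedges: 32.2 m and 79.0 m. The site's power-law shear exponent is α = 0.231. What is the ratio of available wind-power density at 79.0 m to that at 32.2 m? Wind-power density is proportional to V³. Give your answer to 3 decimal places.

Speed ratio: V_B/V_A = (z_B/z_A)^α = (79.0/32.2)^0.231 = (2.4534)^0.231 = 1.23037
Power-density ratio: P_B/P_A = (V_B/V_A)³ = (1.23037)³ = 1.86257

1.863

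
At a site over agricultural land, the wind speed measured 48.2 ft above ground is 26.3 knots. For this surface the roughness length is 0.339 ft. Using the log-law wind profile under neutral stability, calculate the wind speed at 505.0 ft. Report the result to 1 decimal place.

38.8 knots

Log law: V(z) ∝ ln(z/z₀), so V₂/V₁ = ln(z₂/z₀) / ln(z₁/z₀).
ln(505.0/0.339) = 7.3063, ln(48.2/0.339) = 4.9571
V₂ = 26.3 × 7.3063/4.9571 = 26.3 × 1.4739 = 38.7637 knots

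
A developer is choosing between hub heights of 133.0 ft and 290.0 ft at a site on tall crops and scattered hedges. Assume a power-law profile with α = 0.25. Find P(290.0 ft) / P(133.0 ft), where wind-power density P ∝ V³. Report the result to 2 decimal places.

1.79

Speed ratio: V_B/V_A = (z_B/z_A)^α = (290.0/133.0)^0.25 = (2.1805)^0.25 = 1.21517
Power-density ratio: P_B/P_A = (V_B/V_A)³ = (1.21517)³ = 1.79436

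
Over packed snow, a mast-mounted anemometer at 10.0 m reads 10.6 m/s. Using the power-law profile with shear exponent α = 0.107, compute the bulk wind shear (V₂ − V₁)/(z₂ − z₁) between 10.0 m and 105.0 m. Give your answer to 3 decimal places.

0.032 m/s/m

Power law: V₂ = V₁ · (z₂/z₁)^α = 10.6 × (10.5000)^0.107 = 13.6324 m/s
ΔV/Δz = (13.6324 − 10.6)/(105.0 − 10.0) = 3.0324/95.0000 = 0.03192 m/s/m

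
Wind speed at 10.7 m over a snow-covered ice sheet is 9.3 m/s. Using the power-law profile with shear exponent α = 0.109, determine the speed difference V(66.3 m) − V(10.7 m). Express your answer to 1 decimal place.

2.0 m/s

Power law: V₂ = V₁ · (z₂/z₁)^α = 9.3 × (6.1963)^0.109 = 11.3455 m/s
ΔV = 11.3455 − 9.3 = 2.0455 m/s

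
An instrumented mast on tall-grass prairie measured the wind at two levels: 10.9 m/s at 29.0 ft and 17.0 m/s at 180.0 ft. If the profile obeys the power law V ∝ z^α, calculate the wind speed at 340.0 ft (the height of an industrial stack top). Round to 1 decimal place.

First find α: α = ln(V₂/V₁)/ln(z₂/z₁) = ln(17.0/10.9)/ln(180.0/29.0) = 0.44445/1.82566 = 0.2434
Extrapolate from 180.0 ft to 340.0 ft: V₃ = 17.0 × (340.0/180.0)^0.2434 = 17.0 × 1.1675 = 19.8468 m/s

19.8 m/s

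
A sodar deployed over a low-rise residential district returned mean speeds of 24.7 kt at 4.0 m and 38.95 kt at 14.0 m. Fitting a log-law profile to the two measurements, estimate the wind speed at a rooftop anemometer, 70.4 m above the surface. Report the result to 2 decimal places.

Log law: V ∝ ln(z/z₀). From the pair, with r = V₁/V₂ = 0.63415,
ln z₀ = (ln z₁ − r·ln z₂)/(1 − r) = (1.3863 − 0.63415×2.6391)/0.36585 = -0.7852 → z₀ = 0.4560 m
V₃ = V₁ · ln(z₃/z₀)/ln(z₁/z₀) = 24.7 × 5.0394/2.1715 = 57.3219 kt

57.32 kt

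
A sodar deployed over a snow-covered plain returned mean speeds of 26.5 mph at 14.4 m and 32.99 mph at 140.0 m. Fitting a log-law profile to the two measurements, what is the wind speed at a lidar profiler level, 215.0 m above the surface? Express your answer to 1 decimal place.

Log law: V ∝ ln(z/z₀). From the pair, with r = V₁/V₂ = 0.80327,
ln z₀ = (ln z₁ − r·ln z₂)/(1 − r) = (2.6672 − 0.80327×4.9416)/0.19673 = -6.6197 → z₀ = 0.001334 m
V₃ = V₁ · ln(z₃/z₀)/ln(z₁/z₀) = 26.5 × 11.9903/9.2869 = 34.2141 mph

34.2 mph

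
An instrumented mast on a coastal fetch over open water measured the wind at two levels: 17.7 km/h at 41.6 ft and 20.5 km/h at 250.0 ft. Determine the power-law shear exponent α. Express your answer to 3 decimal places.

α ≈ 0.082

Power law: V₂/V₁ = (z₂/z₁)^α ⇒ α = ln(V₂/V₁) / ln(z₂/z₁)
α = ln(20.5/17.7) / ln(250.0/41.6) = ln(1.1582) / ln(6.0096)
  = 0.14686 / 1.79336 = 0.08189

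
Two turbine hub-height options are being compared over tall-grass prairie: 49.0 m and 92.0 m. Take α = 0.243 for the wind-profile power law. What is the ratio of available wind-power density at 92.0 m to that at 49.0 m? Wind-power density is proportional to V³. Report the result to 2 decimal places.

1.58

Speed ratio: V_B/V_A = (z_B/z_A)^α = (92.0/49.0)^0.243 = (1.8776)^0.243 = 1.16542
Power-density ratio: P_B/P_A = (V_B/V_A)³ = (1.16542)³ = 1.58288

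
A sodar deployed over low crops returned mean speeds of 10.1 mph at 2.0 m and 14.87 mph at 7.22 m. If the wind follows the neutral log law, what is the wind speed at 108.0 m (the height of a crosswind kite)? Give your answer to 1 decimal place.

Log law: V ∝ ln(z/z₀). From the pair, with r = V₁/V₂ = 0.67922,
ln z₀ = (ln z₁ − r·ln z₂)/(1 − r) = (0.6931 − 0.67922×1.9769)/0.32078 = -2.0250 → z₀ = 0.1320 m
V₃ = V₁ · ln(z₃/z₀)/ln(z₁/z₀) = 10.1 × 6.7071/2.7181 = 24.9223 mph

24.9 mph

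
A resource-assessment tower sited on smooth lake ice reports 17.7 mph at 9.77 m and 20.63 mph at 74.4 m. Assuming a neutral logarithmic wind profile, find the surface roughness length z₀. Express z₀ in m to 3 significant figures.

z₀ ≈ 0.0000461 m

Log law: V(z) ∝ ln(z/z₀). With r = V₁/V₂ = 17.7/20.63 = 0.85797,
r · ln(z₂/z₀) = ln(z₁/z₀) ⇒ ln z₀ = (ln z₁ − r·ln z₂)/(1 − r)
ln z₀ = (2.27932 − 0.85797×4.30946) / 0.14203 = -9.9847
z₀ = exp(-9.9847) = 0.00004610 m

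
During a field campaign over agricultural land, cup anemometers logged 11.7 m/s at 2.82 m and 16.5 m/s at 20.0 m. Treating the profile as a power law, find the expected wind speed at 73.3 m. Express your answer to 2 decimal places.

First find α: α = ln(V₂/V₁)/ln(z₂/z₁) = ln(16.5/11.7)/ln(20.0/2.82) = 0.34377/1.95900 = 0.1755
Extrapolate from 20.0 m to 73.3 m: V₃ = 16.5 × (73.3/20.0)^0.1755 = 16.5 × 1.2560 = 20.7238 m/s

20.72 m/s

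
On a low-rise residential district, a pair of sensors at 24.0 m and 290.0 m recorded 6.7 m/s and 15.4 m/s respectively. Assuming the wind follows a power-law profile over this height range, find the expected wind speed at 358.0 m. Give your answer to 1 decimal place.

First find α: α = ln(V₂/V₁)/ln(z₂/z₁) = ln(15.4/6.7)/ln(290.0/24.0) = 0.83226/2.49183 = 0.3340
Extrapolate from 290.0 m to 358.0 m: V₃ = 15.4 × (358.0/290.0)^0.3340 = 15.4 × 1.0729 = 16.5225 m/s

16.5 m/s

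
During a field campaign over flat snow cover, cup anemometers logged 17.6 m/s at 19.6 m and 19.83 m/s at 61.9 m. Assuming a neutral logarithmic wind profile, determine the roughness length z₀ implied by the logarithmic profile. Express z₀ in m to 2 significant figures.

z₀ ≈ 0.0022 m

Log law: V(z) ∝ ln(z/z₀). With r = V₁/V₂ = 17.6/19.83 = 0.88754,
r · ln(z₂/z₀) = ln(z₁/z₀) ⇒ ln z₀ = (ln z₁ − r·ln z₂)/(1 − r)
ln z₀ = (2.97553 − 0.88754×4.12552) / 0.11246 = -6.1006
z₀ = exp(-6.1006) = 0.002241 m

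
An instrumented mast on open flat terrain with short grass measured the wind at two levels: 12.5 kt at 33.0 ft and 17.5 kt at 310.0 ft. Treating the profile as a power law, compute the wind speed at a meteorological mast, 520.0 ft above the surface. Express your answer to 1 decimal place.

First find α: α = ln(V₂/V₁)/ln(z₂/z₁) = ln(17.5/12.5)/ln(310.0/33.0) = 0.33647/2.24006 = 0.1502
Extrapolate from 310.0 ft to 520.0 ft: V₃ = 17.5 × (520.0/310.0)^0.1502 = 17.5 × 1.0808 = 18.9139 kt

18.9 kt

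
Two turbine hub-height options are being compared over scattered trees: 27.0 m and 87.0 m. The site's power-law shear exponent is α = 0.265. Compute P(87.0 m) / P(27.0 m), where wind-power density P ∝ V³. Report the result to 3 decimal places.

2.535

Speed ratio: V_B/V_A = (z_B/z_A)^α = (87.0/27.0)^0.265 = (3.2222)^0.265 = 1.36352
Power-density ratio: P_B/P_A = (V_B/V_A)³ = (1.36352)³ = 2.53503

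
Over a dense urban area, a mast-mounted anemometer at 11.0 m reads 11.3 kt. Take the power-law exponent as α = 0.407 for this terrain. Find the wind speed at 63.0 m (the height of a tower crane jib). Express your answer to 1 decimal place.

23.0 kt

Power-law profile: V₂ = V₁ · (z₂/z₁)^α
V₂ = 11.3 × (63.0/11.0)^0.407 = 11.3 × (5.7273)^0.407
    = 11.3 × 2.0346 = 22.9913 kt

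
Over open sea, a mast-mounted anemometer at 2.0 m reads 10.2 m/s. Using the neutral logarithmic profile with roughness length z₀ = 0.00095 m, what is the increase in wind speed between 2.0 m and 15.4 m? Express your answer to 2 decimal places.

Log law: V₂ = V₁ · ln(z₂/z₀)/ln(z₁/z₀) = 10.2 × 9.6934/7.6522 = 12.9208 m/s
ΔV = 12.9208 − 10.2 = 2.7208 m/s

2.72 m/s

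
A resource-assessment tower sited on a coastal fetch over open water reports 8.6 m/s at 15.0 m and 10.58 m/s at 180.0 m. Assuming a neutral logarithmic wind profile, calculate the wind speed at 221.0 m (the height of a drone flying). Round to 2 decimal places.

10.74 m/s

Log law: V ∝ ln(z/z₀). From the pair, with r = V₁/V₂ = 0.81285,
ln z₀ = (ln z₁ − r·ln z₂)/(1 − r) = (2.7081 − 0.81285×5.1930)/0.18715 = -8.0850 → z₀ = 0.0003081 m
V₃ = V₁ · ln(z₃/z₀)/ln(z₁/z₀) = 8.6 × 13.4831/10.7930 = 10.7435 m/s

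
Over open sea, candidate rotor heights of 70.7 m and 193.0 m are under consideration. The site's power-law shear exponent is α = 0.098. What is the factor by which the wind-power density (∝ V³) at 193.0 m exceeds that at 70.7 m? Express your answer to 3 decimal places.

1.343

Speed ratio: V_B/V_A = (z_B/z_A)^α = (193.0/70.7)^0.098 = (2.7298)^0.098 = 1.10342
Power-density ratio: P_B/P_A = (V_B/V_A)³ = (1.10342)³ = 1.34346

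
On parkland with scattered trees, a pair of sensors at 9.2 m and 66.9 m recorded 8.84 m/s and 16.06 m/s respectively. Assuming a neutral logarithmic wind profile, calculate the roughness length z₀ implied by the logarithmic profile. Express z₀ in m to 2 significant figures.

z₀ ≈ 0.81 m

Log law: V(z) ∝ ln(z/z₀). With r = V₁/V₂ = 8.84/16.06 = 0.55044,
r · ln(z₂/z₀) = ln(z₁/z₀) ⇒ ln z₀ = (ln z₁ − r·ln z₂)/(1 − r)
ln z₀ = (2.21920 − 0.55044×4.20320) / 0.44956 = -0.2100
z₀ = exp(-0.2100) = 0.8106 m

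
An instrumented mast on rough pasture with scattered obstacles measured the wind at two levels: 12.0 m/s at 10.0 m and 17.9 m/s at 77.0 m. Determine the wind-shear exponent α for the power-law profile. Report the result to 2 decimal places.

Power law: V₂/V₁ = (z₂/z₁)^α ⇒ α = ln(V₂/V₁) / ln(z₂/z₁)
α = ln(17.9/12.0) / ln(77.0/10.0) = ln(1.4917) / ln(7.7000)
  = 0.39989 / 2.04122 = 0.19591

α ≈ 0.20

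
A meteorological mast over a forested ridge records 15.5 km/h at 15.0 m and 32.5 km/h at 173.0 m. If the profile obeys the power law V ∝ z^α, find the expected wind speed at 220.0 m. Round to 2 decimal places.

First find α: α = ln(V₂/V₁)/ln(z₂/z₁) = ln(32.5/15.5)/ln(173.0/15.0) = 0.74040/2.44524 = 0.3028
Extrapolate from 173.0 m to 220.0 m: V₃ = 32.5 × (220.0/173.0)^0.3028 = 32.5 × 1.0755 = 34.9533 km/h

34.95 km/h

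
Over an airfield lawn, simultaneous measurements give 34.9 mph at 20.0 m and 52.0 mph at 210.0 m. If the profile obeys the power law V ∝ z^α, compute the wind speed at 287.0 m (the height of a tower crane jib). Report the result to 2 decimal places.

54.83 mph

First find α: α = ln(V₂/V₁)/ln(z₂/z₁) = ln(52.0/34.9)/ln(210.0/20.0) = 0.39876/2.35138 = 0.1696
Extrapolate from 210.0 m to 287.0 m: V₃ = 52.0 × (287.0/210.0)^0.1696 = 52.0 × 1.0544 = 54.8289 mph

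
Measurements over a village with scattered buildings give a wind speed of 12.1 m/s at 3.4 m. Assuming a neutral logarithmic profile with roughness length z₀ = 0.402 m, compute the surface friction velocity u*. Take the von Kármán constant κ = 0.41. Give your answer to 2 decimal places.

u* ≈ 2.32 m/s

Log law: V(z) = (u*/κ) · ln(z/z₀) ⇒ u* = κ · V / ln(z/z₀)
u* = 0.41 × 12.1 / ln(3.4/0.402) = 0.41 × 12.1 / 2.1351
   = 4.9610 / 2.1351 = 2.3236 m/s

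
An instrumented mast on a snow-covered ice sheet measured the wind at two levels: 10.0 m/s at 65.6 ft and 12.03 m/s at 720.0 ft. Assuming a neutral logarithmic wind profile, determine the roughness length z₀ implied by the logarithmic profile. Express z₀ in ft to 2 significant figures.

z₀ ≈ 0.00049 ft

Log law: V(z) ∝ ln(z/z₀). With r = V₁/V₂ = 10.0/12.03 = 0.83126,
r · ln(z₂/z₀) = ln(z₁/z₀) ⇒ ln z₀ = (ln z₁ − r·ln z₂)/(1 − r)
ln z₀ = (4.18358 − 0.83126×6.57925) / 0.16874 = -7.6178
z₀ = exp(-7.6178) = 0.0004916 ft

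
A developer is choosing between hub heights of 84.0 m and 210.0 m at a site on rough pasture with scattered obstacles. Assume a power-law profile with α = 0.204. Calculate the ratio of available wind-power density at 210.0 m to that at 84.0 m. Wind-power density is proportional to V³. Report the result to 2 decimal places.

Speed ratio: V_B/V_A = (z_B/z_A)^α = (210.0/84.0)^0.204 = (2.5000)^0.204 = 1.20553
Power-density ratio: P_B/P_A = (V_B/V_A)³ = (1.20553)³ = 1.75202

1.75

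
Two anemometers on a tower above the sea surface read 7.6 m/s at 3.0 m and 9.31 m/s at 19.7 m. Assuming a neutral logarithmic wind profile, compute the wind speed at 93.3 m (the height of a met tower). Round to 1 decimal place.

10.7 m/s

Log law: V ∝ ln(z/z₀). From the pair, with r = V₁/V₂ = 0.81633,
ln z₀ = (ln z₁ − r·ln z₂)/(1 − r) = (1.0986 − 0.81633×2.9806)/0.18367 = -7.2659 → z₀ = 0.0006990 m
V₃ = V₁ · ln(z₃/z₀)/ln(z₁/z₀) = 7.6 × 11.8017/8.3645 = 10.7231 m/s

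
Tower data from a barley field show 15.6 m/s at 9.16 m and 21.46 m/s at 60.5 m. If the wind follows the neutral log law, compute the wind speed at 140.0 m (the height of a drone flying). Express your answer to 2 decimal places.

24.06 m/s

Log law: V ∝ ln(z/z₀). From the pair, with r = V₁/V₂ = 0.72693,
ln z₀ = (ln z₁ − r·ln z₂)/(1 − r) = (2.2148 − 0.72693×4.1026)/0.27307 = -2.8107 → z₀ = 0.06016 m
V₃ = V₁ · ln(z₃/z₀)/ln(z₁/z₀) = 15.6 × 7.7523/5.0255 = 24.0644 m/s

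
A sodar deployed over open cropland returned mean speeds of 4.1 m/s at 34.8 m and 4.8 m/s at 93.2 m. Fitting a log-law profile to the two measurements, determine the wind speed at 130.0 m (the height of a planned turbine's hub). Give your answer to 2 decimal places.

Log law: V ∝ ln(z/z₀). From the pair, with r = V₁/V₂ = 0.85417,
ln z₀ = (ln z₁ − r·ln z₂)/(1 − r) = (3.5496 − 0.85417×4.5347)/0.14583 = -2.2204 → z₀ = 0.1086 m
V₃ = V₁ · ln(z₃/z₀)/ln(z₁/z₀) = 4.1 × 7.0880/5.7700 = 5.0365 m/s

5.04 m/s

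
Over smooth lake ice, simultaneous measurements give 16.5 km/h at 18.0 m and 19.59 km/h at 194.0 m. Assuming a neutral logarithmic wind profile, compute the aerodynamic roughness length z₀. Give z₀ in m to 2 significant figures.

Log law: V(z) ∝ ln(z/z₀). With r = V₁/V₂ = 16.5/19.59 = 0.84227,
r · ln(z₂/z₀) = ln(z₁/z₀) ⇒ ln z₀ = (ln z₁ − r·ln z₂)/(1 − r)
ln z₀ = (2.89037 − 0.84227×5.26786) / 0.15773 = -9.8049
z₀ = exp(-9.8049) = 0.00005518 m

z₀ ≈ 0.000055 m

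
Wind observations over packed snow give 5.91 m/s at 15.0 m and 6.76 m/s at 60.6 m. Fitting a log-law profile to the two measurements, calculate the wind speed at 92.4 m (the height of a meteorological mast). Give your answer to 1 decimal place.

Log law: V ∝ ln(z/z₀). From the pair, with r = V₁/V₂ = 0.87426,
ln z₀ = (ln z₁ − r·ln z₂)/(1 − r) = (2.7081 − 0.87426×4.1043)/0.12574 = -7.0000 → z₀ = 0.0009119 m
V₃ = V₁ · ln(z₃/z₀)/ln(z₁/z₀) = 5.91 × 11.5261/9.7080 = 7.0168 m/s

7.0 m/s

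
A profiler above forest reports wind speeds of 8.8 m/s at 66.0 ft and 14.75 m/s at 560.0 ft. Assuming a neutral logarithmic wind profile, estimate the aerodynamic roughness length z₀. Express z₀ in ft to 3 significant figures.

z₀ ≈ 2.79 ft

Log law: V(z) ∝ ln(z/z₀). With r = V₁/V₂ = 8.8/14.75 = 0.59661,
r · ln(z₂/z₀) = ln(z₁/z₀) ⇒ ln z₀ = (ln z₁ − r·ln z₂)/(1 − r)
ln z₀ = (4.18965 − 0.59661×6.32794) / 0.40339 = 1.0272
z₀ = exp(1.0272) = 2.793 ft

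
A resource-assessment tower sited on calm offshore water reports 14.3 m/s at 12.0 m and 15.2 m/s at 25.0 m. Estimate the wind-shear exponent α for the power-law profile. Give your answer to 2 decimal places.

α ≈ 0.08

Power law: V₂/V₁ = (z₂/z₁)^α ⇒ α = ln(V₂/V₁) / ln(z₂/z₁)
α = ln(15.2/14.3) / ln(25.0/12.0) = ln(1.0629) / ln(2.0833)
  = 0.06104 / 0.73397 = 0.08316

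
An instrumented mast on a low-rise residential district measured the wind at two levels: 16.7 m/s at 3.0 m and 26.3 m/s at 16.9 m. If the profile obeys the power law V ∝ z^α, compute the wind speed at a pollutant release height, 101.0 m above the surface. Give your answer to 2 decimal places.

42.07 m/s

First find α: α = ln(V₂/V₁)/ln(z₂/z₁) = ln(26.3/16.7)/ln(16.9/3.0) = 0.45416/1.72870 = 0.2627
Extrapolate from 16.9 m to 101.0 m: V₃ = 26.3 × (101.0/16.9)^0.2627 = 26.3 × 1.5995 = 42.0667 m/s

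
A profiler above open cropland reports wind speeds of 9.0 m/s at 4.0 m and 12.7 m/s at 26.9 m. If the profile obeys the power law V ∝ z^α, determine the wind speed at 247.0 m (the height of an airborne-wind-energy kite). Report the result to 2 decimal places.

18.96 m/s

First find α: α = ln(V₂/V₁)/ln(z₂/z₁) = ln(12.7/9.0)/ln(26.9/4.0) = 0.34438/1.90583 = 0.1807
Extrapolate from 26.9 m to 247.0 m: V₃ = 12.7 × (247.0/26.9)^0.1807 = 12.7 × 1.4928 = 18.9585 m/s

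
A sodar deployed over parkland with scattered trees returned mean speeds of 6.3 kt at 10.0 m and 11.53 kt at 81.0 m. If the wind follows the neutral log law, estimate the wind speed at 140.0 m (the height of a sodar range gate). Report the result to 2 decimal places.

Log law: V ∝ ln(z/z₀). From the pair, with r = V₁/V₂ = 0.54640,
ln z₀ = (ln z₁ − r·ln z₂)/(1 − r) = (2.3026 − 0.54640×4.3944)/0.45360 = -0.2173 → z₀ = 0.8047 m
V₃ = V₁ · ln(z₃/z₀)/ln(z₁/z₀) = 6.3 × 5.1589/2.5198 = 12.8981 kt

12.90 kt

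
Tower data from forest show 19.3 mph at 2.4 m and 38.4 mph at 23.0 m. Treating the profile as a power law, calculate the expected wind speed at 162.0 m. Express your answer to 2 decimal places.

69.57 mph

First find α: α = ln(V₂/V₁)/ln(z₂/z₁) = ln(38.4/19.3)/ln(23.0/2.4) = 0.68795/2.26003 = 0.3044
Extrapolate from 23.0 m to 162.0 m: V₃ = 38.4 × (162.0/23.0)^0.3044 = 38.4 × 1.8116 = 69.5661 mph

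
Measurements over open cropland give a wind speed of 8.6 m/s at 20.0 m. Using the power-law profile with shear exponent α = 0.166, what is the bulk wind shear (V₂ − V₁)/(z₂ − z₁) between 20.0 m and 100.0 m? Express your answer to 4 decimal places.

Power law: V₂ = V₁ · (z₂/z₁)^α = 8.6 × (5.0000)^0.166 = 11.2338 m/s
ΔV/Δz = (11.2338 − 8.6)/(100.0 − 20.0) = 2.6338/80.0000 = 0.03292 m/s/m

0.0329 m/s/m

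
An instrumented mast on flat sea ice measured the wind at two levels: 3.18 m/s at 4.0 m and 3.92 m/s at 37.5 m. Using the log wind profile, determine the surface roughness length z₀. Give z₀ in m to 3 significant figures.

z₀ ≈ 0.000266 m

Log law: V(z) ∝ ln(z/z₀). With r = V₁/V₂ = 3.18/3.92 = 0.81122,
r · ln(z₂/z₀) = ln(z₁/z₀) ⇒ ln z₀ = (ln z₁ − r·ln z₂)/(1 − r)
ln z₀ = (1.38629 − 0.81122×3.62434) / 0.18878 = -8.2313
z₀ = exp(-8.2313) = 0.0002662 m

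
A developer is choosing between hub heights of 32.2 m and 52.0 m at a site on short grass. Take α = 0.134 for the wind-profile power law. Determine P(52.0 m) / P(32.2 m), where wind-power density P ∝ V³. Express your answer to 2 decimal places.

Speed ratio: V_B/V_A = (z_B/z_A)^α = (52.0/32.2)^0.134 = (1.6149)^0.134 = 1.06633
Power-density ratio: P_B/P_A = (V_B/V_A)³ = (1.06633)³ = 1.21248

1.21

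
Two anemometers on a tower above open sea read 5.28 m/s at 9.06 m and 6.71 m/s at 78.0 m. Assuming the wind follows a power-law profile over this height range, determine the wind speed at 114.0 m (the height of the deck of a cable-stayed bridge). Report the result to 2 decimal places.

7.00 m/s

First find α: α = ln(V₂/V₁)/ln(z₂/z₁) = ln(6.71/5.28)/ln(78.0/9.06) = 0.23967/2.15284 = 0.1113
Extrapolate from 78.0 m to 114.0 m: V₃ = 6.71 × (114.0/78.0)^0.1113 = 6.71 × 1.0432 = 6.9996 m/s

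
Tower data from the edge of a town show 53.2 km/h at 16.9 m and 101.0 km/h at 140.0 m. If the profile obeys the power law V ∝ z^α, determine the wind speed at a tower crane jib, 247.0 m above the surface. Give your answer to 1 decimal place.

First find α: α = ln(V₂/V₁)/ln(z₂/z₁) = ln(101.0/53.2)/ln(140.0/16.9) = 0.64106/2.11433 = 0.3032
Extrapolate from 140.0 m to 247.0 m: V₃ = 101.0 × (247.0/140.0)^0.3032 = 101.0 × 1.1878 = 119.9722 km/h

120.0 km/h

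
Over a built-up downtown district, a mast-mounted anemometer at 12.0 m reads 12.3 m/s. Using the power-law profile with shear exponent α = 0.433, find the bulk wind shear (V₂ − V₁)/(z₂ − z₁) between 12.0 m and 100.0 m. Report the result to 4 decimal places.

Power law: V₂ = V₁ · (z₂/z₁)^α = 12.3 × (8.3333)^0.433 = 30.8049 m/s
ΔV/Δz = (30.8049 − 12.3)/(100.0 − 12.0) = 18.5049/88.0000 = 0.21028 m/s/m

0.2103 m/s/m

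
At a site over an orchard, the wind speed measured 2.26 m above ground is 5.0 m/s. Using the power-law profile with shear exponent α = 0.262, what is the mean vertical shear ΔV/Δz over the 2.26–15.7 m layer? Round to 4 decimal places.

0.2462 m/s/m

Power law: V₂ = V₁ · (z₂/z₁)^α = 5.0 × (6.9469)^0.262 = 8.3084 m/s
ΔV/Δz = (8.3084 − 5.0)/(15.7 − 2.26) = 3.3084/13.4400 = 0.24616 m/s/m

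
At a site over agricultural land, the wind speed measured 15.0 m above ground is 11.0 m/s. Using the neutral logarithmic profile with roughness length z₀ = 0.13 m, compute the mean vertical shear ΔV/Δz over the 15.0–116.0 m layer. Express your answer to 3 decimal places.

Log law: V₂ = V₁ · ln(z₂/z₀)/ln(z₁/z₀) = 11.0 × 6.7938/4.7483 = 15.7388 m/s
ΔV/Δz = (15.7388 − 11.0)/(116.0 − 15.0) = 4.7388/101.0000 = 0.04692 m/s/m

0.047 m/s/m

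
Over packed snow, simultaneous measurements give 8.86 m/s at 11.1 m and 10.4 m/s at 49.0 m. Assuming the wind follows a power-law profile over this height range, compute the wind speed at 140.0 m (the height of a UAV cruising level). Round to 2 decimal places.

First find α: α = ln(V₂/V₁)/ln(z₂/z₁) = ln(10.4/8.86)/ln(49.0/11.1) = 0.16026/1.48488 = 0.1079
Extrapolate from 49.0 m to 140.0 m: V₃ = 10.4 × (140.0/49.0)^0.1079 = 10.4 × 1.1200 = 11.6477 m/s

11.65 m/s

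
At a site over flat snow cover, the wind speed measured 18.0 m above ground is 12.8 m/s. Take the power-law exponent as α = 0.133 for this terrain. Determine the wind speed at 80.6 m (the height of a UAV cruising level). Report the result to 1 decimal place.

Power-law profile: V₂ = V₁ · (z₂/z₁)^α
V₂ = 12.8 × (80.6/18.0)^0.133 = 12.8 × (4.4778)^0.133
    = 12.8 × 1.2207 = 15.6243 m/s

15.6 m/s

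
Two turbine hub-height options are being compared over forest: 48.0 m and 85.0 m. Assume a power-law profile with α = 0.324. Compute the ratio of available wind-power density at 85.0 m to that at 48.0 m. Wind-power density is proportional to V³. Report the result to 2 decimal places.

Speed ratio: V_B/V_A = (z_B/z_A)^α = (85.0/48.0)^0.324 = (1.7708)^0.324 = 1.20340
Power-density ratio: P_B/P_A = (V_B/V_A)³ = (1.20340)³ = 1.74272

1.74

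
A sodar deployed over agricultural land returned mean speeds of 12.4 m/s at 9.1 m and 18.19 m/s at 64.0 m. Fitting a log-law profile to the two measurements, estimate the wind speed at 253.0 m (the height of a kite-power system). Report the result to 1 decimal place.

22.3 m/s

Log law: V ∝ ln(z/z₀). From the pair, with r = V₁/V₂ = 0.68169,
ln z₀ = (ln z₁ − r·ln z₂)/(1 − r) = (2.2083 − 0.68169×4.1589)/0.31831 = -1.9692 → z₀ = 0.1396 m
V₃ = V₁ · ln(z₃/z₀)/ln(z₁/z₀) = 12.4 × 7.5026/4.1775 = 22.2700 m/s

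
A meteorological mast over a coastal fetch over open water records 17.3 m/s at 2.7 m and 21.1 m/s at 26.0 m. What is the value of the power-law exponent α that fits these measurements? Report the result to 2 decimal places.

Power law: V₂/V₁ = (z₂/z₁)^α ⇒ α = ln(V₂/V₁) / ln(z₂/z₁)
α = ln(21.1/17.3) / ln(26.0/2.7) = ln(1.2197) / ln(9.6296)
  = 0.19857 / 2.26484 = 0.08767

α ≈ 0.09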